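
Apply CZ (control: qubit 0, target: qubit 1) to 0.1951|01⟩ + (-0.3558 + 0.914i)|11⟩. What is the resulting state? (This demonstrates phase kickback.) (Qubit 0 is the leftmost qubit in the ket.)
0.1951|01⟩ + (0.3558 - 0.914i)|11⟩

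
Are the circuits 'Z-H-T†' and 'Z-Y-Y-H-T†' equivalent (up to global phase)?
Yes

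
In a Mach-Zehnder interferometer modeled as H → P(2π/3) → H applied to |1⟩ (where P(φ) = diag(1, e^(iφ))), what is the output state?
(0.75 - 0.433i)|0⟩ + (0.25 + 0.433i)|1⟩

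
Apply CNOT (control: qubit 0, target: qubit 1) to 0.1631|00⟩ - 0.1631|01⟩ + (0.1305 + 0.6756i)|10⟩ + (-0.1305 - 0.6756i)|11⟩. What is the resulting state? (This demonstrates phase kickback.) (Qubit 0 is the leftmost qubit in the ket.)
0.1631|00⟩ - 0.1631|01⟩ + (-0.1305 - 0.6756i)|10⟩ + (0.1305 + 0.6756i)|11⟩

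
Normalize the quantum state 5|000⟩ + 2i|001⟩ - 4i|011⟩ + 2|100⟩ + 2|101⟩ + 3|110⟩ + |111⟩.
0.6299|000⟩ + 0.252i|001⟩ - 0.504i|011⟩ + 0.252|100⟩ + 0.252|101⟩ + 1/√7|110⟩ + 0.126|111⟩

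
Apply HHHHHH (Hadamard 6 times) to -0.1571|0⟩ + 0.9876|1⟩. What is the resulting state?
-0.1571|0⟩ + 0.9876|1⟩

H² = I, so an even number of Hadamards cancels: H^6 = I and the state is unchanged.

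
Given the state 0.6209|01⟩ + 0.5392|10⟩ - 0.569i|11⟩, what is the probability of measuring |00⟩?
0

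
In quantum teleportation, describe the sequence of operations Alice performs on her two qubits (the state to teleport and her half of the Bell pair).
CNOT (state → Bell), then H on state qubit, then measure both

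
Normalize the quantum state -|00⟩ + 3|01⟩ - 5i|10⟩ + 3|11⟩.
-0.1508|00⟩ + 0.4523|01⟩ - 0.7538i|10⟩ + 0.4523|11⟩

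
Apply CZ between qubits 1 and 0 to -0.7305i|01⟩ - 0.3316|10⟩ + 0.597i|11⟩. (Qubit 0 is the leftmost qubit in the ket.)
-0.7305i|01⟩ - 0.3316|10⟩ - 0.597i|11⟩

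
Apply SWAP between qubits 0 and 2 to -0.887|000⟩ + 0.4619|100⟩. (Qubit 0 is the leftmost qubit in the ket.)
-0.887|000⟩ + 0.4619|001⟩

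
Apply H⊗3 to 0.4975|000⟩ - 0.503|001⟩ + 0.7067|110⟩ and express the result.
0.2479|000⟩ + 0.6036|001⟩ - 0.2518|010⟩ + 0.1039|011⟩ - 0.2518|100⟩ + 0.1039|101⟩ + 0.2479|110⟩ + 0.6036|111⟩

H⊗3 gives amp(|y⟩) = (1/2√2) Σ_x (−1)^(x·y) amp(|x⟩), where x·y is the number of positions in which both x and y have a 1.
|000⟩: (0.4975 - 0.503 + 0.7067)/(2√2) = 0.2479
|001⟩: (0.4975 + 0.503 + 0.7067)/(2√2) = 0.6036
|010⟩: (0.4975 - 0.503 - 0.7067)/(2√2) = -0.2518
|011⟩: (0.4975 + 0.503 - 0.7067)/(2√2) = 0.1039
|100⟩: (0.4975 - 0.503 - 0.7067)/(2√2) = -0.2518
|101⟩: (0.4975 + 0.503 - 0.7067)/(2√2) = 0.1039
|110⟩: (0.4975 - 0.503 + 0.7067)/(2√2) = 0.2479
|111⟩: (0.4975 + 0.503 + 0.7067)/(2√2) = 0.6036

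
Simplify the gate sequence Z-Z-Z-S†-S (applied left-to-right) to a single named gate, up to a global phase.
Z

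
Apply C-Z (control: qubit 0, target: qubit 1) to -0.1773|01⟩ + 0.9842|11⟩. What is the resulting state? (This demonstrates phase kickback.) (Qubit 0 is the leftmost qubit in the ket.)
-0.1773|01⟩ - 0.9842|11⟩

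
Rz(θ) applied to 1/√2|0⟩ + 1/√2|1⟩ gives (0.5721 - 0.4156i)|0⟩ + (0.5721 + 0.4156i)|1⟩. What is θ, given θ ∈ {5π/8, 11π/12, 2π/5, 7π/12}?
2π/5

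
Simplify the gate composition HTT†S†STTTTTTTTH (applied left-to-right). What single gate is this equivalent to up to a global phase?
I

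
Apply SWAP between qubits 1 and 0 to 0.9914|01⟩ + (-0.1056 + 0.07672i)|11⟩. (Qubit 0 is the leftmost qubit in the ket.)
0.9914|10⟩ + (-0.1056 + 0.07672i)|11⟩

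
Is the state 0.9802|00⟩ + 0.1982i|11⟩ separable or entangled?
Entangled

Writing the state as a|00⟩ + b|01⟩ + c|10⟩ + d|11⟩, it is a product state iff ad − bc = 0.
Here (a, b, c, d) = (0.9802, 0, 0, 0.1982i): ad − bc = (0.9802)(0.1982i) − (0)(0) = 0.1943i ≠ 0, so the state is entangled.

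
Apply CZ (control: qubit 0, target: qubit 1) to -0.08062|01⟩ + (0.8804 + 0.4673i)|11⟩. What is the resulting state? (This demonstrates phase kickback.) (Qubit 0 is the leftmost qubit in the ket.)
-0.08062|01⟩ + (-0.8804 - 0.4673i)|11⟩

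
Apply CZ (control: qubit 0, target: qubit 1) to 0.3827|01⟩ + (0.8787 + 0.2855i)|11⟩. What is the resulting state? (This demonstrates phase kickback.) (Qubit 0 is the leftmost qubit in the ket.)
0.3827|01⟩ + (-0.8787 - 0.2855i)|11⟩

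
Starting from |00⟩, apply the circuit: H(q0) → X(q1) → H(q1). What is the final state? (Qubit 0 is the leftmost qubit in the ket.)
1/2|00⟩ - 1/2|01⟩ + 1/2|10⟩ - 1/2|11⟩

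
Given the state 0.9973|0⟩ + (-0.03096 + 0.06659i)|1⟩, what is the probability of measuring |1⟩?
0.005393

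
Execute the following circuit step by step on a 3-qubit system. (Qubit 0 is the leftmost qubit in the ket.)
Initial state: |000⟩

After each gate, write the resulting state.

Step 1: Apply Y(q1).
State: i|010⟩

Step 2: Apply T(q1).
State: (-1/√2 + (1/√2)i)|010⟩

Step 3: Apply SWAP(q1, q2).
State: (-1/√2 + (1/√2)i)|001⟩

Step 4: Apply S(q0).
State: (-1/√2 + (1/√2)i)|001⟩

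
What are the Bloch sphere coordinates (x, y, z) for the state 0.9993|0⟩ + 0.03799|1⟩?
(0.07593, 0, 0.9972)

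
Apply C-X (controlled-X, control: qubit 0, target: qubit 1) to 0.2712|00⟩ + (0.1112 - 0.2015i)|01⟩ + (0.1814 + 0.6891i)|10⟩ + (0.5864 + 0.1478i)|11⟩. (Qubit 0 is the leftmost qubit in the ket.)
0.2712|00⟩ + (0.1112 - 0.2015i)|01⟩ + (0.5864 + 0.1478i)|10⟩ + (0.1814 + 0.6891i)|11⟩

C-X leaves the control-|0⟩ kets |00⟩, |01⟩ unchanged and applies X to qubit 1 on the control-|1⟩ pair (|10⟩, |11⟩).
X = [[0, 1], [1, 0]].
With a = amp(|10⟩) = (0.1814 + 0.6891i) and b = amp(|11⟩) = (0.5864 + 0.1478i):
new amp(|10⟩) = (1)·b = (0.5864 + 0.1478i)
new amp(|11⟩) = (1)·a = (0.1814 + 0.6891i)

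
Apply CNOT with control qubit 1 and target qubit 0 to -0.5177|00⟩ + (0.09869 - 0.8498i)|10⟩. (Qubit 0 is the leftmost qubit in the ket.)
-0.5177|00⟩ + (0.09869 - 0.8498i)|10⟩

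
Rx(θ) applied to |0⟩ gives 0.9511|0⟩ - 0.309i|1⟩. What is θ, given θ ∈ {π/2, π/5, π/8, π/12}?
π/5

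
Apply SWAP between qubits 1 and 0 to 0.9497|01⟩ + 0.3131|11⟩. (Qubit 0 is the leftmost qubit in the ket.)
0.9497|10⟩ + 0.3131|11⟩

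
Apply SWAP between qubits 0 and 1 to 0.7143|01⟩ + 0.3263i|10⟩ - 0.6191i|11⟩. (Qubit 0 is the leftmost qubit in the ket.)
0.3263i|01⟩ + 0.7143|10⟩ - 0.6191i|11⟩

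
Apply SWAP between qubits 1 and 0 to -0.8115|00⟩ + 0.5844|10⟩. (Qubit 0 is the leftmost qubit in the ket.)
-0.8115|00⟩ + 0.5844|01⟩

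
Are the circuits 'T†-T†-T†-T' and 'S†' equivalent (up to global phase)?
Yes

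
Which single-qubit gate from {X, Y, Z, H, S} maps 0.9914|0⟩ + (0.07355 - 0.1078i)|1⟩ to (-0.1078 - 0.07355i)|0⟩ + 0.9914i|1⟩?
Y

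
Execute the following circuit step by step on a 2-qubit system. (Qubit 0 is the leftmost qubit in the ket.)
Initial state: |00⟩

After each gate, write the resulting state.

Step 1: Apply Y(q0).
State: i|10⟩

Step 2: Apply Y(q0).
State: |00⟩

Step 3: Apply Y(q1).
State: i|01⟩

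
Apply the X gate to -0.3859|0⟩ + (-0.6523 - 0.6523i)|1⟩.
(-0.6523 - 0.6523i)|0⟩ - 0.3859|1⟩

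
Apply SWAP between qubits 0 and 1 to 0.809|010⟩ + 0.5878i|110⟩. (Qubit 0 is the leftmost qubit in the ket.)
0.809|100⟩ + 0.5878i|110⟩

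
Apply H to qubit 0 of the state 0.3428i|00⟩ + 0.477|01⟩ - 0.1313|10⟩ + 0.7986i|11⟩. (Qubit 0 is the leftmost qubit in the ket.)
(-0.09284 + 0.2424i)|00⟩ + (0.3373 + 0.5647i)|01⟩ + (0.09284 + 0.2424i)|10⟩ + (0.3373 - 0.5647i)|11⟩

H on qubit 0 mixes each pair of kets that differ only in qubit 0: amplitudes (a, b) of (|…0…⟩, |…1…⟩) become ((a + b)/√2, (a − b)/√2). Kets absent from the input have amplitude 0.
(|00⟩, |10⟩): (a, b) = (0.3428i, -0.1313) → ((-0.09284 + 0.2424i), (0.09284 + 0.2424i))
(|01⟩, |11⟩): (a, b) = (0.477, 0.7986i) → ((0.3373 + 0.5647i), (0.3373 - 0.5647i))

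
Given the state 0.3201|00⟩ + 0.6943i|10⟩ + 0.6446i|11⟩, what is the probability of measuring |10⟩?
0.4821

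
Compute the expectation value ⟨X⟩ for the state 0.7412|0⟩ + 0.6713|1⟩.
0.9951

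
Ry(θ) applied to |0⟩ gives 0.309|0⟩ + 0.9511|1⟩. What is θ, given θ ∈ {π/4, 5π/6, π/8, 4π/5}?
4π/5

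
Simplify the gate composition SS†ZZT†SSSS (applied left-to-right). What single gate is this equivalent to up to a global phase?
T†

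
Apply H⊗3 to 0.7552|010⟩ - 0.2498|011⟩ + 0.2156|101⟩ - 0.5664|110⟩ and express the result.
0.05466|000⟩ + 0.07884|001⟩ + 0.09779|010⟩ - 0.2313|011⟩ + 0.3027|100⟩ + 0.6318|101⟩ - 0.4552|110⟩ - 0.4793|111⟩

H⊗3 gives amp(|y⟩) = (1/2√2) Σ_x (−1)^(x·y) amp(|x⟩), where x·y is the number of positions in which both x and y have a 1.
|000⟩: (0.7552 - 0.2498 + 0.2156 - 0.5664)/(2√2) = 0.05466
|001⟩: (0.7552 + 0.2498 - 0.2156 - 0.5664)/(2√2) = 0.07884
|010⟩: (-0.7552 + 0.2498 + 0.2156 + 0.5664)/(2√2) = 0.09779
|011⟩: (-0.7552 - 0.2498 - 0.2156 + 0.5664)/(2√2) = -0.2313
|100⟩: (0.7552 - 0.2498 - 0.2156 + 0.5664)/(2√2) = 0.3027
|101⟩: (0.7552 + 0.2498 + 0.2156 + 0.5664)/(2√2) = 0.6318
|110⟩: (-0.7552 + 0.2498 - 0.2156 - 0.5664)/(2√2) = -0.4552
|111⟩: (-0.7552 - 0.2498 + 0.2156 - 0.5664)/(2√2) = -0.4793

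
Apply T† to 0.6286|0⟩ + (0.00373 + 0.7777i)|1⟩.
0.6286|0⟩ + (0.5526 + 0.5473i)|1⟩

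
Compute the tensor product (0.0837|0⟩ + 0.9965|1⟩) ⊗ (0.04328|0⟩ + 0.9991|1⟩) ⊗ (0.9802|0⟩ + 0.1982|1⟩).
0.003551|000⟩ + 0.000718|001⟩ + 0.08197|010⟩ + 0.01657|011⟩ + 0.04227|100⟩ + 0.008548|101⟩ + 0.9759|110⟩ + 0.1973|111⟩

amp(|b₁b₂…⟩) = product of the factor amplitudes for bits b₁, b₂, …; only kets whose every factor amplitude is nonzero survive.
|000⟩: (0.0837)(0.04328)(0.9802) = 0.003551
|001⟩: (0.0837)(0.04328)(0.1982) = 0.000718
|010⟩: (0.0837)(0.9991)(0.9802) = 0.08197
|011⟩: (0.0837)(0.9991)(0.1982) = 0.01657
|100⟩: (0.9965)(0.04328)(0.9802) = 0.04227
|101⟩: (0.9965)(0.04328)(0.1982) = 0.008548
|110⟩: (0.9965)(0.9991)(0.9802) = 0.9759
|111⟩: (0.9965)(0.9991)(0.1982) = 0.1973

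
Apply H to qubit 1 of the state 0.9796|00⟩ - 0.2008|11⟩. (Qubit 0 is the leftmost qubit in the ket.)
0.6927|00⟩ + 0.6927|01⟩ - 0.142|10⟩ + 0.142|11⟩

H on qubit 1 mixes each pair of kets that differ only in qubit 1: amplitudes (a, b) of (|…0…⟩, |…1…⟩) become ((a + b)/√2, (a − b)/√2). Kets absent from the input have amplitude 0.
(|00⟩, |01⟩): (a, b) = (0.9796, 0) → (0.6927, 0.6927)
(|10⟩, |11⟩): (a, b) = (0, -0.2008) → (-0.142, 0.142)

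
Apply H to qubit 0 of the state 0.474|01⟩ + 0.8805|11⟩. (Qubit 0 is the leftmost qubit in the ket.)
0.9578|01⟩ - 0.2874|11⟩

H on qubit 0 mixes each pair of kets that differ only in qubit 0: amplitudes (a, b) of (|…0…⟩, |…1…⟩) become ((a + b)/√2, (a − b)/√2). Kets absent from the input have amplitude 0.
(|01⟩, |11⟩): (a, b) = (0.474, 0.8805) → (0.9578, -0.2874)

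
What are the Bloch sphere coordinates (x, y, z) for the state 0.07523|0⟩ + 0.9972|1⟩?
(0.15, 0, -0.9887)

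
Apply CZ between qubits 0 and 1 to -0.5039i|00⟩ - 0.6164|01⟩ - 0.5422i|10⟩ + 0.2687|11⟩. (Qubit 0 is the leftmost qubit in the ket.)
-0.5039i|00⟩ - 0.6164|01⟩ - 0.5422i|10⟩ - 0.2687|11⟩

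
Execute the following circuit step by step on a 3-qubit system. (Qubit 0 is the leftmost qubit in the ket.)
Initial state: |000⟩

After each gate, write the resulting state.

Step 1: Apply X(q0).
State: |100⟩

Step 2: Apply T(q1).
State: |100⟩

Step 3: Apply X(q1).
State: |110⟩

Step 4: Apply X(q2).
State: |111⟩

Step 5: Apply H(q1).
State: 1/√2|101⟩ - 1/√2|111⟩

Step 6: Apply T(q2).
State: (1/2 + (1/2)i)|101⟩ + (-1/2 - (1/2)i)|111⟩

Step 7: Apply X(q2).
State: (1/2 + (1/2)i)|100⟩ + (-1/2 - (1/2)i)|110⟩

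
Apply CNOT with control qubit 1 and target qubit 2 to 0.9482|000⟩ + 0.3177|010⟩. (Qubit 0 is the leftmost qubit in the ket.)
0.9482|000⟩ + 0.3177|011⟩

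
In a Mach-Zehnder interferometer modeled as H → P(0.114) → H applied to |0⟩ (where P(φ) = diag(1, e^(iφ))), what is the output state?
(0.9968 + 0.05688i)|0⟩ + (0.003245 - 0.05688i)|1⟩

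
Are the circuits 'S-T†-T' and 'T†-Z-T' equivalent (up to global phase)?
No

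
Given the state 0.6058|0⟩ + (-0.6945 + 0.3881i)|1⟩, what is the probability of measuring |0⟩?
0.367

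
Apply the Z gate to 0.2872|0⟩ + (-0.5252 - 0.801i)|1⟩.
0.2872|0⟩ + (0.5252 + 0.801i)|1⟩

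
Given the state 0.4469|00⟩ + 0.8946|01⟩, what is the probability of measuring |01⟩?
0.8003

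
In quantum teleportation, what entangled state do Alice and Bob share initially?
Bell state |Φ+⟩ = (|00⟩ + |11⟩)/√2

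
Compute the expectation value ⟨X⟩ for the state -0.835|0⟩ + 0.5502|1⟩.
-0.9188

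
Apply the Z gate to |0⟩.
|0⟩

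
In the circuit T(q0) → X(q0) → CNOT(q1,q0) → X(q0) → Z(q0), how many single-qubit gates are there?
4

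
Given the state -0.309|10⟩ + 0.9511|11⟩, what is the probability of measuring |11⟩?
0.9046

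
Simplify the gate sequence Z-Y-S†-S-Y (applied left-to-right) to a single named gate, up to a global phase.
Z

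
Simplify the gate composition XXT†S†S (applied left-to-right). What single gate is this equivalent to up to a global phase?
T†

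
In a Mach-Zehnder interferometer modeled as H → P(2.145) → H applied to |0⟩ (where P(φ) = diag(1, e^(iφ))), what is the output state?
(0.2284 + 0.4198i)|0⟩ + (0.7716 - 0.4198i)|1⟩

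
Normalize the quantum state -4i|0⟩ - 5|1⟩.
-0.6247i|0⟩ - 0.7809|1⟩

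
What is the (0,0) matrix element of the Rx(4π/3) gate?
-1/2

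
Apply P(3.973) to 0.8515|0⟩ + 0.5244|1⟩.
0.8515|0⟩ + (-0.3534 - 0.3875i)|1⟩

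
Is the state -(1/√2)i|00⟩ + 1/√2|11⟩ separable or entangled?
Entangled

Writing the state as a|00⟩ + b|01⟩ + c|10⟩ + d|11⟩, it is a product state iff ad − bc = 0.
Here (a, b, c, d) = (-(1/√2)i, 0, 0, 1/√2): ad − bc = (-(1/√2)i)(1/√2) − (0)(0) = -(1/2)i ≠ 0, so the state is entangled.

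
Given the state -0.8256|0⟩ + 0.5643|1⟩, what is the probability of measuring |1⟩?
0.3184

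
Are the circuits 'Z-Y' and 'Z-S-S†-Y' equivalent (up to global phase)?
Yes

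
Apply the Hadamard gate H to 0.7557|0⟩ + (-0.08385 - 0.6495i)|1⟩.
(0.4751 - 0.4593i)|0⟩ + (0.5937 + 0.4593i)|1⟩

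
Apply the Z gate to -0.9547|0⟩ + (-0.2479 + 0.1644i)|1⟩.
-0.9547|0⟩ + (0.2479 - 0.1644i)|1⟩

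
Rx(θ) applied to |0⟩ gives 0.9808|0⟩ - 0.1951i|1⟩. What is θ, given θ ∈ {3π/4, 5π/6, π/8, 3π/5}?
π/8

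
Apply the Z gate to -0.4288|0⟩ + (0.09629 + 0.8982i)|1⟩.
-0.4288|0⟩ + (-0.09629 - 0.8982i)|1⟩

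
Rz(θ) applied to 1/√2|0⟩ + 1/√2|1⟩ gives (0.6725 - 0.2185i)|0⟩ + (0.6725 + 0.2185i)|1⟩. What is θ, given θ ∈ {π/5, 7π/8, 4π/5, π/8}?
π/5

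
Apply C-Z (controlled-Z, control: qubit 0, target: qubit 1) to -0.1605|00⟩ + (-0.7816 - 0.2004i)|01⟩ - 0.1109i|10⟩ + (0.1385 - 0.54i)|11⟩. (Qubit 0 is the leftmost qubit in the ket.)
-0.1605|00⟩ + (-0.7816 - 0.2004i)|01⟩ - 0.1109i|10⟩ + (-0.1385 + 0.54i)|11⟩

C-Z leaves the control-|0⟩ kets |00⟩, |01⟩ unchanged and applies Z to qubit 1 on the control-|1⟩ pair (|10⟩, |11⟩).
Z = [[1, 0], [0, -1]].
With a = amp(|10⟩) = -0.1109i and b = amp(|11⟩) = (0.1385 - 0.54i):
new amp(|10⟩) = (1)·a = -0.1109i
new amp(|11⟩) = (-1)·b = (-0.1385 + 0.54i)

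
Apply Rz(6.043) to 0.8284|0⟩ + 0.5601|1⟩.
(-0.8224 - 0.09925i)|0⟩ + (-0.5561 + 0.0671i)|1⟩

Rz(6.043) = [[e^(−iθ/2), 0], [0, e^(iθ/2)]] with e^(±iθ/2) = cos(θ/2) ± i·sin(θ/2); θ = 6.043, cos(θ/2) ≈ -0.992798, sin(θ/2) ≈ 0.119804.
With a = amp(|0⟩) = 0.8284 and b = amp(|1⟩) = 0.5601:
new amp(|0⟩) = (-0.992798 - 0.119804i)·a = (-0.8224 - 0.09925i)
new amp(|1⟩) = (-0.992798 + 0.119804i)·b = (-0.5561 + 0.0671i)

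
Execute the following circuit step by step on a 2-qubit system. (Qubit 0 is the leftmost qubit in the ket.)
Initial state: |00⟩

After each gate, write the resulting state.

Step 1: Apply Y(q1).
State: i|01⟩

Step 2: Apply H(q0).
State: (1/√2)i|01⟩ + (1/√2)i|11⟩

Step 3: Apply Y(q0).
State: 1/√2|01⟩ - 1/√2|11⟩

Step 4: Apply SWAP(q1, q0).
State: 1/√2|10⟩ - 1/√2|11⟩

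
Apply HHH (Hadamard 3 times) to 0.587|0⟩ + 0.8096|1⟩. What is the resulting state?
0.9875|0⟩ - 0.1574|1⟩

H² = I, so H^3 = H: a single Hadamard. With (a, b) = (0.587, 0.8096), H gives ((a + b)/√2, (a − b)/√2) = (0.9875, -0.1574).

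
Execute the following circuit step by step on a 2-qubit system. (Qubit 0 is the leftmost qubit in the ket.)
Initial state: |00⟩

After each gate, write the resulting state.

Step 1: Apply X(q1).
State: |01⟩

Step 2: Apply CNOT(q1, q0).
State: |11⟩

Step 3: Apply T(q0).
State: (1/√2 + (1/√2)i)|11⟩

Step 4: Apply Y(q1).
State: (1/√2 - (1/√2)i)|10⟩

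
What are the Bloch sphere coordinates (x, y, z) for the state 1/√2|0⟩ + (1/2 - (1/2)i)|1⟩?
(0.7071, -0.7071, 0)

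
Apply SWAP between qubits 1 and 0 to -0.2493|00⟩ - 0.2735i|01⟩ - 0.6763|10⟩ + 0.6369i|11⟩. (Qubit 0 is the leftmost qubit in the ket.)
-0.2493|00⟩ - 0.6763|01⟩ - 0.2735i|10⟩ + 0.6369i|11⟩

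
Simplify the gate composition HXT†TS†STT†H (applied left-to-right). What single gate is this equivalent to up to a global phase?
Z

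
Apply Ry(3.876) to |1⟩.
-0.9333|0⟩ - 0.359|1⟩

Ry(3.876) = [[cos(θ/2), −sin(θ/2)], [sin(θ/2), cos(θ/2)]]; θ = 3.876, cos(θ/2) ≈ -0.359007, sin(θ/2) ≈ 0.933335.
With a = amp(|0⟩) = 0 and b = amp(|1⟩) = 1:
new amp(|0⟩) = (-0.359007)·a + (-0.933335)·b = -0.9333
new amp(|1⟩) = (0.933335)·a + (-0.359007)·b = -0.359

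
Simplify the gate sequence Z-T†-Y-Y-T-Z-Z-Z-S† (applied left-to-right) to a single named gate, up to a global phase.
S†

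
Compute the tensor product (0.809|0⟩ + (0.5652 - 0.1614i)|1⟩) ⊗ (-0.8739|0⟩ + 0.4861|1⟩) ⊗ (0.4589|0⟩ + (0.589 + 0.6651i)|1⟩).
-0.3244|000⟩ + (-0.4164 - 0.4702i)|001⟩ + 0.1805|010⟩ + (0.2316 + 0.2616i)|011⟩ + (-0.2267 + 0.06473i)|100⟩ + (-0.3847 - 0.2454i)|101⟩ + (0.1261 - 0.036i)|110⟩ + (0.214 + 0.1365i)|111⟩

amp(|b₁b₂…⟩) = product of the factor amplitudes for bits b₁, b₂, …; only kets whose every factor amplitude is nonzero survive.
|000⟩: (0.809)(-0.8739)(0.4589) = -0.3244
|001⟩: (0.809)(-0.8739)(0.589 + 0.6651i) = (-0.4164 - 0.4702i)
|010⟩: (0.809)(0.4861)(0.4589) = 0.1805
|011⟩: (0.809)(0.4861)(0.589 + 0.6651i) = (0.2316 + 0.2616i)
|100⟩: (0.5652 - 0.1614i)(-0.8739)(0.4589) = (-0.2267 + 0.06473i)
|101⟩: (0.5652 - 0.1614i)(-0.8739)(0.589 + 0.6651i) = (-0.3847 - 0.2454i)
|110⟩: (0.5652 - 0.1614i)(0.4861)(0.4589) = (0.1261 - 0.036i)
|111⟩: (0.5652 - 0.1614i)(0.4861)(0.589 + 0.6651i) = (0.214 + 0.1365i)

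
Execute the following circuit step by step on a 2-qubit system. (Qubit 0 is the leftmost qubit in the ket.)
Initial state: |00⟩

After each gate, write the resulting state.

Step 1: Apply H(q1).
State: 1/√2|00⟩ + 1/√2|01⟩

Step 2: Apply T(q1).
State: 1/√2|00⟩ + (1/2 + (1/2)i)|01⟩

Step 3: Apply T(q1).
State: 1/√2|00⟩ + (1/√2)i|01⟩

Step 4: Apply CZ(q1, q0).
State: 1/√2|00⟩ + (1/√2)i|01⟩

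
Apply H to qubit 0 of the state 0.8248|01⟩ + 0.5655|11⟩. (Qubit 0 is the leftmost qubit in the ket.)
0.9831|01⟩ + 0.1834|11⟩

H on qubit 0 mixes each pair of kets that differ only in qubit 0: amplitudes (a, b) of (|…0…⟩, |…1…⟩) become ((a + b)/√2, (a − b)/√2). Kets absent from the input have amplitude 0.
(|01⟩, |11⟩): (a, b) = (0.8248, 0.5655) → (0.9831, 0.1834)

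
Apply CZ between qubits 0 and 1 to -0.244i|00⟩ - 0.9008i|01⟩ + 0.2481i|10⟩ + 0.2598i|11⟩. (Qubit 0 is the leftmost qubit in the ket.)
-0.244i|00⟩ - 0.9008i|01⟩ + 0.2481i|10⟩ - 0.2598i|11⟩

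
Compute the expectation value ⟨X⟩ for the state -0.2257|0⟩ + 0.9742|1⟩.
-0.4398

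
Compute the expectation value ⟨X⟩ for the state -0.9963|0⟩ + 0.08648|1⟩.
-0.1723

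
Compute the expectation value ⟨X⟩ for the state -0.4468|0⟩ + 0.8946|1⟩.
-0.7994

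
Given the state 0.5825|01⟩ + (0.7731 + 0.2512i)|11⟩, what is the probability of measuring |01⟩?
0.3393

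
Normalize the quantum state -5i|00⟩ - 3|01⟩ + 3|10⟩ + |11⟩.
-0.7538i|00⟩ - 0.4523|01⟩ + 0.4523|10⟩ + 0.1508|11⟩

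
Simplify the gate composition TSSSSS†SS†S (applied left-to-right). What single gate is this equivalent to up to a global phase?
T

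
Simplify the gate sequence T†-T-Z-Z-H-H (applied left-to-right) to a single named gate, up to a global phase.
I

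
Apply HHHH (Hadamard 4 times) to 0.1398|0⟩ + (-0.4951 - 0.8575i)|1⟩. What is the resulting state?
0.1398|0⟩ + (-0.4951 - 0.8575i)|1⟩

H² = I, so an even number of Hadamards cancels: H^4 = I and the state is unchanged.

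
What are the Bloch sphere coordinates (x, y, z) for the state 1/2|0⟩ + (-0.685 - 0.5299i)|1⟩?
(-0.685, -0.5299, -0.5)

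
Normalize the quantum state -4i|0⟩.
-i|0⟩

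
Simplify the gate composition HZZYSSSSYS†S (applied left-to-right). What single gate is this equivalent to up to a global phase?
H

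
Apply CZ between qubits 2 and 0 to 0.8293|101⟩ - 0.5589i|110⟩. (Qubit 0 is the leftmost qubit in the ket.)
-0.8293|101⟩ - 0.5589i|110⟩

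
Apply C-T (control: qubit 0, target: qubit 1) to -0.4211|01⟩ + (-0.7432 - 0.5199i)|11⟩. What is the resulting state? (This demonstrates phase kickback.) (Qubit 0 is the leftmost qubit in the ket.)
-0.4211|01⟩ + (-0.1579 - 0.8931i)|11⟩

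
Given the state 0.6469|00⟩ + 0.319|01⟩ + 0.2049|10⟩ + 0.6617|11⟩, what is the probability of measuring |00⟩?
0.4185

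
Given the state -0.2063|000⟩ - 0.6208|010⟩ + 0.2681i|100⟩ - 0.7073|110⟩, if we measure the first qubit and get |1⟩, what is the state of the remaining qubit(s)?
0.3544i|00⟩ - 0.9351|10⟩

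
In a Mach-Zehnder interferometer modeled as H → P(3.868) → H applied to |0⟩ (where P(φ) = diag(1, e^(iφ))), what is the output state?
(0.1262 - 0.3321i)|0⟩ + (0.8738 + 0.3321i)|1⟩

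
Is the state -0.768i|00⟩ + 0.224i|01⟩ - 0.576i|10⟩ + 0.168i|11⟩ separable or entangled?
Separable

Writing the state as a|00⟩ + b|01⟩ + c|10⟩ + d|11⟩, it is a product state iff ad − bc = 0.
Here (a, b, c, d) = (-0.768i, 0.224i, -0.576i, 0.168i): ad − bc = (-0.768i)(0.168i) − (0.224i)(-0.576i) = 0, so the state is separable.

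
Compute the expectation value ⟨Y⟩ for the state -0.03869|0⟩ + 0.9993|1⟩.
0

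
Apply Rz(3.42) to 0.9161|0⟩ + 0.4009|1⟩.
(-0.1271 - 0.9072i)|0⟩ + (-0.05563 + 0.397i)|1⟩

Rz(3.42) = [[e^(−iθ/2), 0], [0, e^(iθ/2)]] with e^(±iθ/2) = cos(θ/2) ± i·sin(θ/2); θ = 3.42, cos(θ/2) ≈ -0.138755, sin(θ/2) ≈ 0.990327.
With a = amp(|0⟩) = 0.9161 and b = amp(|1⟩) = 0.4009:
new amp(|0⟩) = (-0.138755 - 0.990327i)·a = (-0.1271 - 0.9072i)
new amp(|1⟩) = (-0.138755 + 0.990327i)·b = (-0.05563 + 0.397i)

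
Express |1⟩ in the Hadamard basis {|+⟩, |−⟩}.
1/√2|+⟩ - 1/√2|−⟩

With |ψ⟩ = α|0⟩ + β|1⟩, the Hadamard-basis coefficients are ⟨+|ψ⟩ = (α + β)/√2 and ⟨−|ψ⟩ = (α − β)/√2.
Here α = 0, β = 1: (α + β)/√2 = 1/√2, (α − β)/√2 = -1/√2.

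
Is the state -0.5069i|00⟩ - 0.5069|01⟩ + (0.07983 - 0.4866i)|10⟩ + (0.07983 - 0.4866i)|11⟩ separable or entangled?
Entangled

Writing the state as a|00⟩ + b|01⟩ + c|10⟩ + d|11⟩, it is a product state iff ad − bc = 0.
Here (a, b, c, d) = (-0.5069i, -0.5069, (0.07983 - 0.4866i), (0.07983 - 0.4866i)): ad − bc = (-0.5069i)(0.07983 - 0.4866i) − (-0.5069)(0.07983 - 0.4866i) = (-0.2062 - 0.2871i) ≠ 0, so the state is entangled.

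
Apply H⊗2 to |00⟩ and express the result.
1/2|00⟩ + 1/2|01⟩ + 1/2|10⟩ + 1/2|11⟩

H⊗2 gives amp(|y⟩) = (1/2) Σ_x (−1)^(x·y) amp(|x⟩), where x·y is the number of positions in which both x and y have a 1.
|00⟩: (1)/2 = 1/2
|01⟩: (1)/2 = 1/2
|10⟩: (1)/2 = 1/2
|11⟩: (1)/2 = 1/2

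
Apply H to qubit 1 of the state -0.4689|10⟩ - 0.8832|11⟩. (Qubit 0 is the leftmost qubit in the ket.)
-0.9561|10⟩ + 0.293|11⟩

H on qubit 1 mixes each pair of kets that differ only in qubit 1: amplitudes (a, b) of (|…0…⟩, |…1…⟩) become ((a + b)/√2, (a − b)/√2). Kets absent from the input have amplitude 0.
(|10⟩, |11⟩): (a, b) = (-0.4689, -0.8832) → (-0.9561, 0.293)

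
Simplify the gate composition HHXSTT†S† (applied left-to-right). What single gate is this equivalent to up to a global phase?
X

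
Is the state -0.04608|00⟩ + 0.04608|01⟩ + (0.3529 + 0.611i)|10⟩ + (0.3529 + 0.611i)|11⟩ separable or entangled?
Entangled

Writing the state as a|00⟩ + b|01⟩ + c|10⟩ + d|11⟩, it is a product state iff ad − bc = 0.
Here (a, b, c, d) = (-0.04608, 0.04608, (0.3529 + 0.611i), (0.3529 + 0.611i)): ad − bc = (-0.04608)(0.3529 + 0.611i) − (0.04608)(0.3529 + 0.611i) = (-0.03252 - 0.05631i) ≠ 0, so the state is entangled.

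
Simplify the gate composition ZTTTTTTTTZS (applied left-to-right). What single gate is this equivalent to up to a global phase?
S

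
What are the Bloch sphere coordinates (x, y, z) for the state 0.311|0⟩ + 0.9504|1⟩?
(0.5911, 0, -0.8065)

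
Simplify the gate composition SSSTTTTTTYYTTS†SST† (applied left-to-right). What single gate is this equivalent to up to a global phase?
T†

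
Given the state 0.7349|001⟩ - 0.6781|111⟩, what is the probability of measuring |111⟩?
0.4598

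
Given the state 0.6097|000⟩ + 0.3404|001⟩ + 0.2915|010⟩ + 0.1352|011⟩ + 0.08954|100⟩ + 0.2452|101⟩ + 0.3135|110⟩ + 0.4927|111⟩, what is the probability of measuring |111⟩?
0.2428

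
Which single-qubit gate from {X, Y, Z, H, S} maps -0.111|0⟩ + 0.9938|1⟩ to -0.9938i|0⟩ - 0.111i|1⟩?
Y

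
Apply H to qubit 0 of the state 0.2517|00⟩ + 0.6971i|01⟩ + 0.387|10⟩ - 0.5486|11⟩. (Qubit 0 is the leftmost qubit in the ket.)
0.4516|00⟩ + (-0.3879 + 0.4929i)|01⟩ - 0.09567|10⟩ + (0.3879 + 0.4929i)|11⟩

H on qubit 0 mixes each pair of kets that differ only in qubit 0: amplitudes (a, b) of (|…0…⟩, |…1…⟩) become ((a + b)/√2, (a − b)/√2). Kets absent from the input have amplitude 0.
(|00⟩, |10⟩): (a, b) = (0.2517, 0.387) → (0.4516, -0.09567)
(|01⟩, |11⟩): (a, b) = (0.6971i, -0.5486) → ((-0.3879 + 0.4929i), (0.3879 + 0.4929i))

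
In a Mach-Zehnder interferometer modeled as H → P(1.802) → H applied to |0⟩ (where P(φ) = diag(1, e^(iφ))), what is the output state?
(0.3854 + 0.4867i)|0⟩ + (0.6146 - 0.4867i)|1⟩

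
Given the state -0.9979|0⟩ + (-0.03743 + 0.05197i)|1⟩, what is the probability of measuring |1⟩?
0.004102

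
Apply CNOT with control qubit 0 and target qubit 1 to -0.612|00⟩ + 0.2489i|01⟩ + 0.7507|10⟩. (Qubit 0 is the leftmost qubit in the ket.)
-0.612|00⟩ + 0.2489i|01⟩ + 0.7507|11⟩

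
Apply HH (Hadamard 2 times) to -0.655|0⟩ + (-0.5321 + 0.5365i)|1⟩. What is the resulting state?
-0.655|0⟩ + (-0.5321 + 0.5365i)|1⟩

H² = I, so an even number of Hadamards cancels: H^2 = I and the state is unchanged.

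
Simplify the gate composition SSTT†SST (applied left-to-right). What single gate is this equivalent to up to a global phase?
T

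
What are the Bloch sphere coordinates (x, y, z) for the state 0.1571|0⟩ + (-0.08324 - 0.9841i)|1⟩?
(-0.02615, -0.3092, -0.9507)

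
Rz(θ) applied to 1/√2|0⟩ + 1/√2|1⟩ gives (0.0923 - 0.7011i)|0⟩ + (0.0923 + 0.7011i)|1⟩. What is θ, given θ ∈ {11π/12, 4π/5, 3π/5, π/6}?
11π/12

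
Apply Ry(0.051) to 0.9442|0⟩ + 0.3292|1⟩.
0.9355|0⟩ + 0.3532|1⟩

Ry(0.051) = [[cos(θ/2), −sin(θ/2)], [sin(θ/2), cos(θ/2)]]; θ = 0.051, cos(θ/2) ≈ 0.999675, sin(θ/2) ≈ 0.0254972.
With a = amp(|0⟩) = 0.9442 and b = amp(|1⟩) = 0.3292:
new amp(|0⟩) = (0.999675)·a + (-0.0254972)·b = 0.9355
new amp(|1⟩) = (0.0254972)·a + (0.999675)·b = 0.3532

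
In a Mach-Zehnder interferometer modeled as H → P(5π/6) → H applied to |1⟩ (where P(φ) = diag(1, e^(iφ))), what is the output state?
(0.933 - 0.25i)|0⟩ + (0.06699 + 0.25i)|1⟩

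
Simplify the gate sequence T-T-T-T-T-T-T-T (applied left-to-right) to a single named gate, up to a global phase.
I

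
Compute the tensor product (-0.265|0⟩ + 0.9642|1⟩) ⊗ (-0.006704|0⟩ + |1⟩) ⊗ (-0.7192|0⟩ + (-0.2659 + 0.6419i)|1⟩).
-0.001278|000⟩ + (-0.0004724 + 0.00114i)|001⟩ + 0.1906|010⟩ + (0.07046 - 0.1701i)|011⟩ + 0.004649|100⟩ + (0.001719 - 0.004149i)|101⟩ - 0.6935|110⟩ + (-0.2564 + 0.6189i)|111⟩

amp(|b₁b₂…⟩) = product of the factor amplitudes for bits b₁, b₂, …; only kets whose every factor amplitude is nonzero survive.
|000⟩: (-0.265)(-0.006704)(-0.7192) = -0.001278
|001⟩: (-0.265)(-0.006704)(-0.2659 + 0.6419i) = (-0.0004724 + 0.00114i)
|010⟩: (-0.265)(1)(-0.7192) = 0.1906
|011⟩: (-0.265)(1)(-0.2659 + 0.6419i) = (0.07046 - 0.1701i)
|100⟩: (0.9642)(-0.006704)(-0.7192) = 0.004649
|101⟩: (0.9642)(-0.006704)(-0.2659 + 0.6419i) = (0.001719 - 0.004149i)
|110⟩: (0.9642)(1)(-0.7192) = -0.6935
|111⟩: (0.9642)(1)(-0.2659 + 0.6419i) = (-0.2564 + 0.6189i)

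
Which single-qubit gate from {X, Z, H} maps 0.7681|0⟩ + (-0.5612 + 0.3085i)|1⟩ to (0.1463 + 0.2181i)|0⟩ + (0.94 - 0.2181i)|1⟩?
H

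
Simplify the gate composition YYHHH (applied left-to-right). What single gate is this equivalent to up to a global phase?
H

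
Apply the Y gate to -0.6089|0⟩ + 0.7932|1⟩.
-0.7932i|0⟩ - 0.6089i|1⟩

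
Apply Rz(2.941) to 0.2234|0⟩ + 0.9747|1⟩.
(0.02237 - 0.2223i)|0⟩ + (0.0976 + 0.9698i)|1⟩

Rz(2.941) = [[e^(−iθ/2), 0], [0, e^(iθ/2)]] with e^(±iθ/2) = cos(θ/2) ± i·sin(θ/2); θ = 2.941, cos(θ/2) ≈ 0.100128, sin(θ/2) ≈ 0.994975.
With a = amp(|0⟩) = 0.2234 and b = amp(|1⟩) = 0.9747:
new amp(|0⟩) = (0.100128 - 0.994975i)·a = (0.02237 - 0.2223i)
new amp(|1⟩) = (0.100128 + 0.994975i)·b = (0.0976 + 0.9698i)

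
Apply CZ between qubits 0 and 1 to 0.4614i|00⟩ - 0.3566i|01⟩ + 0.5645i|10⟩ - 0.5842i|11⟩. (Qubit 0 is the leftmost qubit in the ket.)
0.4614i|00⟩ - 0.3566i|01⟩ + 0.5645i|10⟩ + 0.5842i|11⟩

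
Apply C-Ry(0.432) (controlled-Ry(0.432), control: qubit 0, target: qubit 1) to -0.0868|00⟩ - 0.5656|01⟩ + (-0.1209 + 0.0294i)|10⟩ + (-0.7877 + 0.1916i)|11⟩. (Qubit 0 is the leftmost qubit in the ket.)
-0.0868|00⟩ - 0.5656|01⟩ + (0.05073 - 0.01235i)|10⟩ + (-0.7953 + 0.1934i)|11⟩

C-Ry(0.432) leaves the control-|0⟩ kets |00⟩, |01⟩ unchanged and applies Ry(0.432) to qubit 1 on the control-|1⟩ pair (|10⟩, |11⟩).
Ry(0.432) = [[cos(θ/2), −sin(θ/2)], [sin(θ/2), cos(θ/2)]]; θ = 0.432, cos(θ/2) ≈ 0.976763, sin(θ/2) ≈ 0.214324.
With a = amp(|10⟩) = (-0.1209 + 0.0294i) and b = amp(|11⟩) = (-0.7877 + 0.1916i):
new amp(|10⟩) = (0.976763)·a + (-0.214324)·b = (0.05073 - 0.01235i)
new amp(|11⟩) = (0.214324)·a + (0.976763)·b = (-0.7953 + 0.1934i)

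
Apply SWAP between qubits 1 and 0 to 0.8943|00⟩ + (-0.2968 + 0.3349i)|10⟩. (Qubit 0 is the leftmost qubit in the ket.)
0.8943|00⟩ + (-0.2968 + 0.3349i)|01⟩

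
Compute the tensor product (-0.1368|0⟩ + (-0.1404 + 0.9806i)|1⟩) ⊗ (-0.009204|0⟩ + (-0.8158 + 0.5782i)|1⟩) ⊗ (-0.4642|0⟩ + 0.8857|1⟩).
-0.0005845|000⟩ + 0.001115|001⟩ + (-0.05181 + 0.03672i)|010⟩ + (0.09885 - 0.07006i)|011⟩ + (-0.0005999 + 0.00419i)|100⟩ + (0.001145 - 0.007994i)|101⟩ + (0.21 + 0.409i)|110⟩ + (-0.4007 - 0.7804i)|111⟩

amp(|b₁b₂…⟩) = product of the factor amplitudes for bits b₁, b₂, …; only kets whose every factor amplitude is nonzero survive.
|000⟩: (-0.1368)(-0.009204)(-0.4642) = -0.0005845
|001⟩: (-0.1368)(-0.009204)(0.8857) = 0.001115
|010⟩: (-0.1368)(-0.8158 + 0.5782i)(-0.4642) = (-0.05181 + 0.03672i)
|011⟩: (-0.1368)(-0.8158 + 0.5782i)(0.8857) = (0.09885 - 0.07006i)
|100⟩: (-0.1404 + 0.9806i)(-0.009204)(-0.4642) = (-0.0005999 + 0.00419i)
|101⟩: (-0.1404 + 0.9806i)(-0.009204)(0.8857) = (0.001145 - 0.007994i)
|110⟩: (-0.1404 + 0.9806i)(-0.8158 + 0.5782i)(-0.4642) = (0.21 + 0.409i)
|111⟩: (-0.1404 + 0.9806i)(-0.8158 + 0.5782i)(0.8857) = (-0.4007 - 0.7804i)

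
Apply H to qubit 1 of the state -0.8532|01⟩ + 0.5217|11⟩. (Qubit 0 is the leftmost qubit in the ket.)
-0.6033|00⟩ + 0.6033|01⟩ + 0.3689|10⟩ - 0.3689|11⟩

H on qubit 1 mixes each pair of kets that differ only in qubit 1: amplitudes (a, b) of (|…0…⟩, |…1…⟩) become ((a + b)/√2, (a − b)/√2). Kets absent from the input have amplitude 0.
(|00⟩, |01⟩): (a, b) = (0, -0.8532) → (-0.6033, 0.6033)
(|10⟩, |11⟩): (a, b) = (0, 0.5217) → (0.3689, -0.3689)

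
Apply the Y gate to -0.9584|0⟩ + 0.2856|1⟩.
-0.2856i|0⟩ - 0.9584i|1⟩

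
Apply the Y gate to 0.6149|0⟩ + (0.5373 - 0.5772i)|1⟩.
(-0.5772 - 0.5373i)|0⟩ + 0.6149i|1⟩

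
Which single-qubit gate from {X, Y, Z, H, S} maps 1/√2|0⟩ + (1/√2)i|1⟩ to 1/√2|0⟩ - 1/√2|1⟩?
S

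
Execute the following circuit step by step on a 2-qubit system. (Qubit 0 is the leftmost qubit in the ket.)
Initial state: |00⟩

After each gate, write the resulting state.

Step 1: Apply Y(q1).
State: i|01⟩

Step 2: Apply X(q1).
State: i|00⟩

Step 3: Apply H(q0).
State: (1/√2)i|00⟩ + (1/√2)i|10⟩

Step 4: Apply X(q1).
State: (1/√2)i|01⟩ + (1/√2)i|11⟩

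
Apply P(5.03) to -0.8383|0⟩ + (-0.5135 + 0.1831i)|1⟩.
-0.8383|0⟩ + (0.01358 + 0.545i)|1⟩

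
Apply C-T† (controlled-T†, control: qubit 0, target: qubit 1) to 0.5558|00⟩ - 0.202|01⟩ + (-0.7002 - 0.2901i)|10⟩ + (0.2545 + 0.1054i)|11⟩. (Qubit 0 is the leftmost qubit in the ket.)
0.5558|00⟩ - 0.202|01⟩ + (-0.7002 - 0.2901i)|10⟩ + (0.2545 - 0.1054i)|11⟩

C-T† leaves the control-|0⟩ kets |00⟩, |01⟩ unchanged and applies T† to qubit 1 on the control-|1⟩ pair (|10⟩, |11⟩).
T† = [[1, 0], [0, (1/√2 - (1/√2)i)]].
With a = amp(|10⟩) = (-0.7002 - 0.2901i) and b = amp(|11⟩) = (0.2545 + 0.1054i):
new amp(|10⟩) = (1)·a = (-0.7002 - 0.2901i)
new amp(|11⟩) = (1/√2 - (1/√2)i)·b = (0.2545 - 0.1054i)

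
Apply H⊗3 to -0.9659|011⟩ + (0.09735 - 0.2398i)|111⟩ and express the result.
(-0.3071 - 0.08478i)|000⟩ + (0.3071 + 0.08478i)|001⟩ + (0.3071 + 0.08478i)|010⟩ + (-0.3071 - 0.08478i)|011⟩ + (-0.3759 + 0.08478i)|100⟩ + (0.3759 - 0.08478i)|101⟩ + (0.3759 - 0.08478i)|110⟩ + (-0.3759 + 0.08478i)|111⟩

H⊗3 gives amp(|y⟩) = (1/2√2) Σ_x (−1)^(x·y) amp(|x⟩), where x·y is the number of positions in which both x and y have a 1.
|000⟩: (-0.9659 + (0.09735 - 0.2398i))/(2√2) = (-0.3071 - 0.08478i)
|001⟩: (0.9659 - (0.09735 - 0.2398i))/(2√2) = (0.3071 + 0.08478i)
|010⟩: (0.9659 - (0.09735 - 0.2398i))/(2√2) = (0.3071 + 0.08478i)
|011⟩: (-0.9659 + (0.09735 - 0.2398i))/(2√2) = (-0.3071 - 0.08478i)
|100⟩: (-0.9659 - (0.09735 - 0.2398i))/(2√2) = (-0.3759 + 0.08478i)
|101⟩: (0.9659 + (0.09735 - 0.2398i))/(2√2) = (0.3759 - 0.08478i)
|110⟩: (0.9659 + (0.09735 - 0.2398i))/(2√2) = (0.3759 - 0.08478i)
|111⟩: (-0.9659 - (0.09735 - 0.2398i))/(2√2) = (-0.3759 + 0.08478i)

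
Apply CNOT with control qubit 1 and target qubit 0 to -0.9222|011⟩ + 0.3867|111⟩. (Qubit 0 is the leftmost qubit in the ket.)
0.3867|011⟩ - 0.9222|111⟩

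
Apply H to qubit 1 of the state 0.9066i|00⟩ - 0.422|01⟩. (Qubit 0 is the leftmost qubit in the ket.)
(-0.2984 + 0.6411i)|00⟩ + (0.2984 + 0.6411i)|01⟩

H on qubit 1 mixes each pair of kets that differ only in qubit 1: amplitudes (a, b) of (|…0…⟩, |…1…⟩) become ((a + b)/√2, (a − b)/√2). Kets absent from the input have amplitude 0.
(|00⟩, |01⟩): (a, b) = (0.9066i, -0.422) → ((-0.2984 + 0.6411i), (0.2984 + 0.6411i))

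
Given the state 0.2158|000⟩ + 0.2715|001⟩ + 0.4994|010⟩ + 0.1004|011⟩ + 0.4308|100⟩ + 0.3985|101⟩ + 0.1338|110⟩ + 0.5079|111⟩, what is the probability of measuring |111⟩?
0.258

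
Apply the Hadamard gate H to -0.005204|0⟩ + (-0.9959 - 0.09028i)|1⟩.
(-0.7079 - 0.06384i)|0⟩ + (0.7005 + 0.06384i)|1⟩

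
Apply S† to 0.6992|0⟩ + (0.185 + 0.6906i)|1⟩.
0.6992|0⟩ + (0.6906 - 0.185i)|1⟩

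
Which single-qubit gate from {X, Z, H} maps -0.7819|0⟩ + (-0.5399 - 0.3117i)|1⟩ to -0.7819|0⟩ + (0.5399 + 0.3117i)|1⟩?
Z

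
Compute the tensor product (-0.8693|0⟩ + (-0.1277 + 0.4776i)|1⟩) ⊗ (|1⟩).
-0.8693|01⟩ + (-0.1277 + 0.4776i)|11⟩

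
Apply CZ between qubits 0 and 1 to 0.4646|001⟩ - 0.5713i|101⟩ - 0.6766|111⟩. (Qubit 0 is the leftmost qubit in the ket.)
0.4646|001⟩ - 0.5713i|101⟩ + 0.6766|111⟩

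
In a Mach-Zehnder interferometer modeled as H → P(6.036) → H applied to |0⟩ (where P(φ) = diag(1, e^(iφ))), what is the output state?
(0.9848 - 0.1223i)|0⟩ + (0.0152 + 0.1223i)|1⟩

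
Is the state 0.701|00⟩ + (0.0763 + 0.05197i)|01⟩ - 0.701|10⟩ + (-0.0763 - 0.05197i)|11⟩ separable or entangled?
Separable

Writing the state as a|00⟩ + b|01⟩ + c|10⟩ + d|11⟩, it is a product state iff ad − bc = 0.
Here (a, b, c, d) = (0.701, (0.0763 + 0.05197i), -0.701, (-0.0763 - 0.05197i)): ad − bc = (0.701)(-0.0763 - 0.05197i) − (0.0763 + 0.05197i)(-0.701) = 0, so the state is separable.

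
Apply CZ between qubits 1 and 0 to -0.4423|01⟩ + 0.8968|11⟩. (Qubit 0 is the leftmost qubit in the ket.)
-0.4423|01⟩ - 0.8968|11⟩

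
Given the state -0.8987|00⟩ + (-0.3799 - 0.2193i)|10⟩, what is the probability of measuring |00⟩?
0.8077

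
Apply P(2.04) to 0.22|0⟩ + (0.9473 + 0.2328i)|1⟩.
0.22|0⟩ + (-0.636 + 0.7397i)|1⟩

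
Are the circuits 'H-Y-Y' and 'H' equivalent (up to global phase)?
Yes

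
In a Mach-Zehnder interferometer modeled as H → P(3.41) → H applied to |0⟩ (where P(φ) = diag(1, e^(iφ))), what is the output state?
(0.0179 - 0.1326i)|0⟩ + (0.9821 + 0.1326i)|1⟩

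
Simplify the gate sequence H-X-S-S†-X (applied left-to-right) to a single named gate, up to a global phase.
H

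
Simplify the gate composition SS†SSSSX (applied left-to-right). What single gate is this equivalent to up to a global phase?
X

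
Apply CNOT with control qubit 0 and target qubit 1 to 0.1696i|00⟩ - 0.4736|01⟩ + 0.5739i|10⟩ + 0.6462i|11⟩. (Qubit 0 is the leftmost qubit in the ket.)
0.1696i|00⟩ - 0.4736|01⟩ + 0.6462i|10⟩ + 0.5739i|11⟩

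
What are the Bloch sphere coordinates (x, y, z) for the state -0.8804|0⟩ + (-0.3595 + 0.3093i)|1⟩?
(0.633, -0.5446, 0.5502)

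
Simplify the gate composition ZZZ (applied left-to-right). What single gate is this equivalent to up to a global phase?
Z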